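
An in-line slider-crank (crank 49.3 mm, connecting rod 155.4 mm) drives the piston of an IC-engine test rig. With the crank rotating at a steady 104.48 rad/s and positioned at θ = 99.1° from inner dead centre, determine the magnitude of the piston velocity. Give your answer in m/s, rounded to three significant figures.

4.82

ω = 104.5 rad/s
For an in-line slider-crank, x = r cosθ + √(L² − r² sin²θ), so v = −rω sinθ·[1 + r cosθ/√(L² − r² sin²θ)].
With r = 0.0493 m, L = 0.1554 m, θ = 99.1°: √(L² − r² sin²θ) = 0.14758 m.
v = −0.0493·104.5·0.98741·[1 + 0.0493·-0.15816/0.14758] = -4.8173 m/s.
|v| = 4.8173 m/s.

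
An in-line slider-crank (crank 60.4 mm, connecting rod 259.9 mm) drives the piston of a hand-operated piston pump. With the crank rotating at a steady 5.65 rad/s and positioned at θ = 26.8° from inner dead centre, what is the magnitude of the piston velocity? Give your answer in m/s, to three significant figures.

0.186

ω = 5.65 rad/s
For an in-line slider-crank, x = r cosθ + √(L² − r² sin²θ), so v = −rω sinθ·[1 + r cosθ/√(L² − r² sin²θ)].
With r = 0.0604 m, L = 0.2599 m, θ = 26.8°: √(L² − r² sin²θ) = 0.25847 m.
v = −0.0604·5.65·0.45088·[1 + 0.0604·0.89259/0.25847] = -0.18596 m/s.
|v| = 0.18596 m/s.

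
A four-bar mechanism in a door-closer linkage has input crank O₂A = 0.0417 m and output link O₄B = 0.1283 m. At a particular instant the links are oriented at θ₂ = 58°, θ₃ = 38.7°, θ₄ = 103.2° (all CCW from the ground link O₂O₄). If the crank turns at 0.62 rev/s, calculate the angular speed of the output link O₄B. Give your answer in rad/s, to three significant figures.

0.464

ω₂ = 3.896 rad/s (from 0.62 rev/s).
Differentiating the loop-closure r₂e^{iθ₂}+r₃e^{iθ₃}=r₁+r₄e^{iθ₄} gives r₂ω₂e^{iθ₂}+r₃ω₃e^{iθ₃}=r₄ω₄e^{iθ₄}.
Eliminating the other unknown: ω₄ = r₂ω₂ sin(θ₂−θ₃) / [r₄ sin(θ₄−θ₃)].
Numerator sine = +0.33051; denominator sine = +0.90259.
Result = 0.0417·3.896·(+0.33051) / (0.1283·(+0.90259)) = +0.46364 rad/s; magnitude 0.46364 rad/s.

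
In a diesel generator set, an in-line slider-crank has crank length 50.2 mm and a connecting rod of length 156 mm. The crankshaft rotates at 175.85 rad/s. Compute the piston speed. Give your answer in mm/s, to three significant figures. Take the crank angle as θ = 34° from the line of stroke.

6280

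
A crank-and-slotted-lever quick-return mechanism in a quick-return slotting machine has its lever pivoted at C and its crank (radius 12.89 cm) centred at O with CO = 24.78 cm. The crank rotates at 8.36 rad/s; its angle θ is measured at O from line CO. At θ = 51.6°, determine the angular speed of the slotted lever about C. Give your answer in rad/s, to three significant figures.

ω = 8.36 rad/s
Crank pin A relative to C: A = (d + r cosθ, r sinθ); lever angle φ = atan2(r sinθ, d + r cosθ).
Differentiating tanφ: φ̇ = rω(d cosθ + r)/(d² + r² + 2dr cosθ).
d² + r² + 2dr cosθ = |CA|² = 0.117701 m²;  d cosθ + r = +0.28282 m.
|ω_lever| = |0.1289·8.36·+0.28282| / 0.117701 = 2.5894 rad/s.

2.59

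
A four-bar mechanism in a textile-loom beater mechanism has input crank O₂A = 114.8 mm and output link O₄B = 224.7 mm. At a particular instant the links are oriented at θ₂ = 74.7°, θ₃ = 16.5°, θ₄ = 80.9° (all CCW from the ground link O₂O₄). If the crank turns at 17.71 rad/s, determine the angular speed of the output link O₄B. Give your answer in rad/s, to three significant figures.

8.53

ω₂ = 17.71 rad/s
Differentiating the loop-closure r₂e^{iθ₂}+r₃e^{iθ₃}=r₁+r₄e^{iθ₄} gives r₂ω₂e^{iθ₂}+r₃ω₃e^{iθ₃}=r₄ω₄e^{iθ₄}.
Eliminating the other unknown: ω₄ = r₂ω₂ sin(θ₂−θ₃) / [r₄ sin(θ₄−θ₃)].
Numerator sine = +0.84989; denominator sine = +0.90183.
Result = 0.1148·17.71·(+0.84989) / (0.2247·(+0.90183)) = +8.527 rad/s; magnitude 8.527 rad/s.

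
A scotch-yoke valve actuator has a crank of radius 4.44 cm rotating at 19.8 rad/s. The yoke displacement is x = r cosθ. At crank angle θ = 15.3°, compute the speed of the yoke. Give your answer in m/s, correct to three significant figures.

0.232

ω = 19.8 rad/s
x = r cosθ ⇒ ẋ = −rω sinθ.
|v| = rω|sinθ| = 0.0444·19.8·|sin 15.3°| = 0.23198 m/s.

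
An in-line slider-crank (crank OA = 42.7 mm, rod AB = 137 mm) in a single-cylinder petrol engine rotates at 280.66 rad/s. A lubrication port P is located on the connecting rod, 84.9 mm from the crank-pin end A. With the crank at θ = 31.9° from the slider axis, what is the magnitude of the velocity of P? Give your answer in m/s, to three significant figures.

ω = 280.7 rad/s.  Crank-pin speed |V_A| = rω = 11.984 m/s, perpendicular to OA.
Rod angle: sinφ = −(r/L) sinθ ⇒ φ = -9.480°; ω_rod = −rω cosθ/√(L²−r²sin²θ) = -75.293 rad/s.
V_P = V_A + ω_rod × AP, with AP = 0.0849 m along the rod.
Components: V_Px = −rω sinθ − a·ω_rod·sinφ = -7.3857 m/s;  V_Py = rω cosθ + a·ω_rod·cosφ = +3.8692 m/s.
|V_P| = √(V_Px² + V_Py²) = 8.3378 m/s.

8.34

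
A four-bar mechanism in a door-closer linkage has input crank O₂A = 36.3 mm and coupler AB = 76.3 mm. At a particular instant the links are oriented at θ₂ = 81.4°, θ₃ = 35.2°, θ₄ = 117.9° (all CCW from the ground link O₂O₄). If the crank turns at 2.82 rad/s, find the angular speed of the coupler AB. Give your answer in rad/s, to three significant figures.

ω₂ = 2.82 rad/s
Differentiating the loop-closure r₂e^{iθ₂}+r₃e^{iθ₃}=r₁+r₄e^{iθ₄} gives r₂ω₂e^{iθ₂}+r₃ω₃e^{iθ₃}=r₄ω₄e^{iθ₄}.
Eliminating the other unknown: ω₃ = r₂ω₂ sin(θ₄−θ₂) / [r₃ sin(θ₃−θ₄)].
Numerator sine = +0.59482; denominator sine = -0.99189.
Result = 0.0363·2.82·(+0.59482) / (0.0763·(-0.99189)) = -0.80455 rad/s; magnitude 0.80455 rad/s.

0.805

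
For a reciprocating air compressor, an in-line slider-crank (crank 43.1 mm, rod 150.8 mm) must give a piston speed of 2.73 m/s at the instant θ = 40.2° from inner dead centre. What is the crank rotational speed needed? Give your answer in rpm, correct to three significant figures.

For an in-line slider-crank, |v_piston| = rω|sinθ|·[1 + r cosθ/√(L² − r² sin²θ)].
With r = 0.0431 m, L = 0.1508 m, θ = 40.2°: the bracketed kinematic factor |dx/dθ| = 0.033998 m.
ω = v/|dx/dθ| = 2.73/0.033998 = 80.298 rad/s.
N = 60ω/(2π) = 766.79 rpm.

767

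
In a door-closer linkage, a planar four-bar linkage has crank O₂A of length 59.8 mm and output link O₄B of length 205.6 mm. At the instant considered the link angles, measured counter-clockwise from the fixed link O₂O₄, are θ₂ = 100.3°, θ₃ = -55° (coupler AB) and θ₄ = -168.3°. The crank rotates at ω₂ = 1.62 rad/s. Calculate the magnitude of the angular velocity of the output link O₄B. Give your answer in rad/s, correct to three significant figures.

0.214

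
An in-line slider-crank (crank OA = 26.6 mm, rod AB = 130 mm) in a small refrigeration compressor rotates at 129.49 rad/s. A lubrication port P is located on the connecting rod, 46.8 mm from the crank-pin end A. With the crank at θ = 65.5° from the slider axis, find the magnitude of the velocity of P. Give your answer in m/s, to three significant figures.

3.36

ω = 129.5 rad/s.  Crank-pin speed |V_A| = rω = 3.4444 m/s, perpendicular to OA.
Rod angle: sinφ = −(r/L) sinθ ⇒ φ = -10.731°; ω_rod = −rω cosθ/√(L²−r²sin²θ) = -11.183 rad/s.
V_P = V_A + ω_rod × AP, with AP = 0.0468 m along the rod.
Components: V_Px = −rω sinθ − a·ω_rod·sinφ = -3.2317 m/s;  V_Py = rω cosθ + a·ω_rod·cosφ = +0.91417 m/s.
|V_P| = √(V_Px² + V_Py²) = 3.3586 m/s.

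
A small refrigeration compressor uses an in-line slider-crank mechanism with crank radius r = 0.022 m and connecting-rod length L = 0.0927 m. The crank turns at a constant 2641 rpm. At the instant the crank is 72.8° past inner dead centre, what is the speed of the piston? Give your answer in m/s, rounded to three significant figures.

6.23

ω = 2π·2641/60 = 276.6 rad/s
For an in-line slider-crank, x = r cosθ + √(L² − r² sin²θ), so v = −rω sinθ·[1 + r cosθ/√(L² − r² sin²θ)].
With r = 0.022 m, L = 0.0927 m, θ = 72.8°: √(L² − r² sin²θ) = 0.090286 m.
v = −0.022·276.6·0.95528·[1 + 0.022·0.29571/0.090286] = -6.2311 m/s.
|v| = 6.2311 m/s.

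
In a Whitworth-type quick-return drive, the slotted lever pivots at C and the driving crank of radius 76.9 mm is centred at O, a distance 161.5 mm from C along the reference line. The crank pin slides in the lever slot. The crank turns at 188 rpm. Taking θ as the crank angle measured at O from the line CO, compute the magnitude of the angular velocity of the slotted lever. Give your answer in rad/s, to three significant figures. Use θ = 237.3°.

ω = 19.69 rad/s (from 188 rpm).
Crank pin A relative to C: A = (d + r cosθ, r sinθ); lever angle φ = atan2(r sinθ, d + r cosθ).
Differentiating tanφ: φ̇ = rω(d cosθ + r)/(d² + r² + 2dr cosθ).
d² + r² + 2dr cosθ = |CA|² = 0.018577 m²;  d cosθ + r = -0.010349 m.
|ω_lever| = |0.0769·19.69·-0.010349| / 0.018577 = 0.84339 rad/s.

0.843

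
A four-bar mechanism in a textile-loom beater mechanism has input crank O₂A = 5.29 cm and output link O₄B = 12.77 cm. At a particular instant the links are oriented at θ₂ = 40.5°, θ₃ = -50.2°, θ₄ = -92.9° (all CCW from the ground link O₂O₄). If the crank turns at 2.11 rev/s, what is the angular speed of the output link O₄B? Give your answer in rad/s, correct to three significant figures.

ω₂ = 13.26 rad/s (from 2.11 rev/s).
Differentiating the loop-closure r₂e^{iθ₂}+r₃e^{iθ₃}=r₁+r₄e^{iθ₄} gives r₂ω₂e^{iθ₂}+r₃ω₃e^{iθ₃}=r₄ω₄e^{iθ₄}.
Eliminating the other unknown: ω₄ = r₂ω₂ sin(θ₂−θ₃) / [r₄ sin(θ₄−θ₃)].
Numerator sine = +0.99993; denominator sine = -0.67816.
Result = 0.0529·13.26·(+0.99993) / (0.1277·(-0.67816)) = -8.0977 rad/s; magnitude 8.0977 rad/s.

8.10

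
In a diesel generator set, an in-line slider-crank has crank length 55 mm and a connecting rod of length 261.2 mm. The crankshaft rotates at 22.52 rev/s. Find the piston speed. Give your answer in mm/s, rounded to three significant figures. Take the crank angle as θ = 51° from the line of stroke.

ω = 2π·22.5 = 141.5 rad/s
For an in-line slider-crank, x = r cosθ + √(L² − r² sin²θ), so v = −rω sinθ·[1 + r cosθ/√(L² − r² sin²θ)].
With r = 0.055 m, L = 0.2612 m, θ = 51°: √(L² − r² sin²θ) = 0.25768 m.
v = −0.055·141.5·0.77715·[1 + 0.055·0.62932/0.25768] = -6.8604 m/s.
|v| = 6.8604 m/s = 6860.4 mm/s.

6860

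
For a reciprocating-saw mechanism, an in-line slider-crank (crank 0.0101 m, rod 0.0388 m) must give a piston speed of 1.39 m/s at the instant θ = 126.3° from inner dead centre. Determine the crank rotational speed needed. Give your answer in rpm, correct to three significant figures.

1940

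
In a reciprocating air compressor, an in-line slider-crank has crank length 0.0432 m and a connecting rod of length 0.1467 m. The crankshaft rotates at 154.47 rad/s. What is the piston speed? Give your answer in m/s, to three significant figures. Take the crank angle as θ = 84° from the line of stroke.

6.85

ω = 154.5 rad/s
For an in-line slider-crank, x = r cosθ + √(L² − r² sin²θ), so v = −rω sinθ·[1 + r cosθ/√(L² − r² sin²θ)].
With r = 0.0432 m, L = 0.1467 m, θ = 84°: √(L² − r² sin²θ) = 0.14027 m.
v = −0.0432·154.5·0.99452·[1 + 0.0432·0.10453/0.14027] = -6.8502 m/s.
|v| = 6.8502 m/s.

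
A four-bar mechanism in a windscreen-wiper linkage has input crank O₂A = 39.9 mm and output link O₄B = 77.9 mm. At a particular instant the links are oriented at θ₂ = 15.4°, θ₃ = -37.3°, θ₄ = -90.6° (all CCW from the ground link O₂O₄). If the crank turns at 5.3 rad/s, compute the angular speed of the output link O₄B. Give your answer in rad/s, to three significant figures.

2.69

ω₂ = 5.3 rad/s
Differentiating the loop-closure r₂e^{iθ₂}+r₃e^{iθ₃}=r₁+r₄e^{iθ₄} gives r₂ω₂e^{iθ₂}+r₃ω₃e^{iθ₃}=r₄ω₄e^{iθ₄}.
Eliminating the other unknown: ω₄ = r₂ω₂ sin(θ₂−θ₃) / [r₄ sin(θ₄−θ₃)].
Numerator sine = +0.79547; denominator sine = -0.80178.
Result = 0.0399·5.3·(+0.79547) / (0.0779·(-0.80178)) = -2.6933 rad/s; magnitude 2.6933 rad/s.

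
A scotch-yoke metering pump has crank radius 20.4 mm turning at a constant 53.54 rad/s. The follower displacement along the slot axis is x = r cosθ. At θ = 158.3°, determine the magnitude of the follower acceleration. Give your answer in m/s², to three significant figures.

54.3

ω = 53.54 rad/s
x = r cosθ ⇒ ẍ = −rω² cosθ (ω constant).
|a| = rω²|cosθ| = 0.0204·(53.54)²·|cos 158.3°| = 54.333 m/s².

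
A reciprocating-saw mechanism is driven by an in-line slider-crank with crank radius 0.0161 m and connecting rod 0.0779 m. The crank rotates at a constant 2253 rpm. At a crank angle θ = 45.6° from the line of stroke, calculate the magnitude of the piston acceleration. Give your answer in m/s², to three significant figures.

625

ω = 2π·2253/60 = 235.9 rad/s
x(θ) = r cosθ + √(L² − r² sin²θ); with ω constant, a = ω²·d²x/dθ².
d²x/dθ² = −r cosθ − r²(cos2θ)/√u − r⁴ sin²2θ/(4u^{3/2}),  u = L² − r² sin²θ = 0.00593609 m².
Substituting r = 0.0161 m, L = 0.0779 m, θ = 45.6°: d²x/dθ² = -0.011231 m.
a = ω²·d²x/dθ² = (235.9)²·(-0.011231) = -625.16 m/s²;  |a| = 625.16 m/s².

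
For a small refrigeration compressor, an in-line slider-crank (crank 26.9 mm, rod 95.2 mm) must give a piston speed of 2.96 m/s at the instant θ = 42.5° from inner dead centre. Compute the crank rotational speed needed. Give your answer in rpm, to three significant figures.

For an in-line slider-crank, |v_piston| = rω|sinθ|·[1 + r cosθ/√(L² − r² sin²θ)].
With r = 0.0269 m, L = 0.0952 m, θ = 42.5°: the bracketed kinematic factor |dx/dθ| = 0.02203 m.
ω = v/|dx/dθ| = 2.96/0.02203 = 134.36 rad/s.
N = 60ω/(2π) = 1283 rpm.

1280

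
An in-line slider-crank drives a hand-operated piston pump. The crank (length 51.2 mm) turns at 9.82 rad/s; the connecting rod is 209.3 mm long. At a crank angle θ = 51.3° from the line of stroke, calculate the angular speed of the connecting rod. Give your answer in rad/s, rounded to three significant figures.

1.53

ω = 9.82 rad/s
The rod makes angle φ with the slider axis where L sinφ = r sinθ; differentiating, L cosφ·φ̇ = r ω cosθ.
L cosφ = √(L² − r² sin²θ) = 0.20545 m.
|ω_rod| = r ω |cosθ| / √(L² − r² sin²θ) = 0.0512·9.82·0.62524/0.20545 = 1.5301 rad/s.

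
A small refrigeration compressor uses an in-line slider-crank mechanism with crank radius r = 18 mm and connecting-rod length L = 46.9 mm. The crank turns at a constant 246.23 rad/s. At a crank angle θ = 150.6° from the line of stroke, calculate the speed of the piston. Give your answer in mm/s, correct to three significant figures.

ω = 246.2 rad/s
For an in-line slider-crank, x = r cosθ + √(L² − r² sin²θ), so v = −rω sinθ·[1 + r cosθ/√(L² − r² sin²θ)].
With r = 0.018 m, L = 0.0469 m, θ = 150.6°: √(L² − r² sin²θ) = 0.04606 m.
v = −0.018·246.2·0.49090·[1 + 0.018·-0.87121/0.04606] = -1.435 m/s.
|v| = 1.435 m/s = 1435 mm/s.

1430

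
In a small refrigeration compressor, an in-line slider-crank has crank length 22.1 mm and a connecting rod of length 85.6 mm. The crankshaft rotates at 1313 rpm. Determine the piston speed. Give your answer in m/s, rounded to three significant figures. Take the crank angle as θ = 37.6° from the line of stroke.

2.24

ω = 2π·1313/60 = 137.5 rad/s
For an in-line slider-crank, x = r cosθ + √(L² − r² sin²θ), so v = −rω sinθ·[1 + r cosθ/√(L² − r² sin²θ)].
With r = 0.0221 m, L = 0.0856 m, θ = 37.6°: √(L² − r² sin²θ) = 0.084531 m.
v = −0.0221·137.5·0.61015·[1 + 0.0221·0.79229/0.084531] = -2.2381 m/s.
|v| = 2.2381 m/s.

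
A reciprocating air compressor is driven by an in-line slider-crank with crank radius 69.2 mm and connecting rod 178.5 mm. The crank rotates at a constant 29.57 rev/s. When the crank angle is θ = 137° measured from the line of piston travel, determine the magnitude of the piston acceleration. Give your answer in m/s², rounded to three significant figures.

1640

ω = 2π·29.6 = 185.8 rad/s
x(θ) = r cosθ + √(L² − r² sin²θ); with ω constant, a = ω²·d²x/dθ².
d²x/dθ² = −r cosθ − r²(cos2θ)/√u − r⁴ sin²2θ/(4u^{3/2}),  u = L² − r² sin²θ = 0.0296349 m².
Substituting r = 0.0692 m, L = 0.1785 m, θ = 137°: d²x/dθ² = +0.047551 m.
a = ω²·d²x/dθ² = (185.8)²·(+0.047551) = +1641.4 m/s²;  |a| = 1641.4 m/s².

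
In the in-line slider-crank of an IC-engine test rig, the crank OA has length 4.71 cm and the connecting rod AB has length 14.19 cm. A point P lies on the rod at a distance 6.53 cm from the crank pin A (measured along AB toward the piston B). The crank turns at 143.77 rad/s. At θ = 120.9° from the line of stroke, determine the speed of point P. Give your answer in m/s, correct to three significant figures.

5.66

ω = 143.8 rad/s.  Crank-pin speed |V_A| = rω = 6.7716 m/s, perpendicular to OA.
Rod angle: sinφ = −(r/L) sinθ ⇒ φ = -16.548°; ω_rod = −rω cosθ/√(L²−r²sin²θ) = +25.565 rad/s.
V_P = V_A + ω_rod × AP, with AP = 0.0653 m along the rod.
Components: V_Px = −rω sinθ − a·ω_rod·sinφ = -5.335 m/s;  V_Py = rω cosθ + a·ω_rod·cosφ = -1.8772 m/s.
|V_P| = √(V_Px² + V_Py²) = 5.6556 m/s.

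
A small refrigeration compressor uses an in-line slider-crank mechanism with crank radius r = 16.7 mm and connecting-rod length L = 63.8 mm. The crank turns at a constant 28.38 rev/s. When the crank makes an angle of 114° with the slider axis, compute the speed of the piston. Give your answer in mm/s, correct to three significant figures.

ω = 2π·28.4 = 178.3 rad/s
For an in-line slider-crank, x = r cosθ + √(L² − r² sin²θ), so v = −rω sinθ·[1 + r cosθ/√(L² − r² sin²θ)].
With r = 0.0167 m, L = 0.0638 m, θ = 114°: √(L² − r² sin²θ) = 0.061949 m.
v = −0.0167·178.3·0.91355·[1 + 0.0167·-0.40674/0.061949] = -2.4222 m/s.
|v| = 2.4222 m/s = 2422.2 mm/s.

2420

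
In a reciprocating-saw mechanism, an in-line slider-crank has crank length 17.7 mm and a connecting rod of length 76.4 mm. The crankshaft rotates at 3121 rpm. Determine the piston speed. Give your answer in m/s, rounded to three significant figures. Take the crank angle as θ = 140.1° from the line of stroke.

ω = 2π·3121/60 = 326.8 rad/s
For an in-line slider-crank, x = r cosθ + √(L² − r² sin²θ), so v = −rω sinθ·[1 + r cosθ/√(L² − r² sin²θ)].
With r = 0.0177 m, L = 0.0764 m, θ = 140.1°: √(L² − r² sin²θ) = 0.075552 m.
v = −0.0177·326.8·0.64145·[1 + 0.0177·-0.76717/0.075552] = -3.0438 m/s.
|v| = 3.0438 m/s.

3.04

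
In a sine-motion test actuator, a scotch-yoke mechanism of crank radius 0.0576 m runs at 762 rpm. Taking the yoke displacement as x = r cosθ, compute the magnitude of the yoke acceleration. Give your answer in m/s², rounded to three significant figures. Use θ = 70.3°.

ω = 79.8 rad/s (from 762 rpm).
x = r cosθ ⇒ ẍ = −rω² cosθ (ω constant).
|a| = rω²|cosθ| = 0.0576·(79.8)²·|cos 70.3°| = 123.64 m/s².

124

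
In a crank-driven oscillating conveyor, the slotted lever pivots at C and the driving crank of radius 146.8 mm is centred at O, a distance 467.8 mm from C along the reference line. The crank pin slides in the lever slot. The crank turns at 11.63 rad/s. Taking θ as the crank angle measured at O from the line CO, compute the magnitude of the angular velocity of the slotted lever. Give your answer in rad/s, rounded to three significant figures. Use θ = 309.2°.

ω = 11.63 rad/s
Crank pin A relative to C: A = (d + r cosθ, r sinθ); lever angle φ = atan2(r sinθ, d + r cosθ).
Differentiating tanφ: φ̇ = rω(d cosθ + r)/(d² + r² + 2dr cosθ).
d² + r² + 2dr cosθ = |CA|² = 0.327194 m²;  d cosθ + r = +0.44246 m.
|ω_lever| = |0.1468·11.63·+0.44246| / 0.327194 = 2.3088 rad/s.

2.31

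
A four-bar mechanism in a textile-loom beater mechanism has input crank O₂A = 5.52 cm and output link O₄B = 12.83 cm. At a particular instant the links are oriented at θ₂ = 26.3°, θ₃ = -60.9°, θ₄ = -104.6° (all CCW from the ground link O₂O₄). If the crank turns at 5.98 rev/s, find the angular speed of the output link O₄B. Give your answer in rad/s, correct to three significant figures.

23.4

ω₂ = 37.57 rad/s (from 5.98 rev/s).
Differentiating the loop-closure r₂e^{iθ₂}+r₃e^{iθ₃}=r₁+r₄e^{iθ₄} gives r₂ω₂e^{iθ₂}+r₃ω₃e^{iθ₃}=r₄ω₄e^{iθ₄}.
Eliminating the other unknown: ω₄ = r₂ω₂ sin(θ₂−θ₃) / [r₄ sin(θ₄−θ₃)].
Numerator sine = +0.99881; denominator sine = -0.69088.
Result = 0.0552·37.57·(+0.99881) / (0.1283·(-0.69088)) = -23.371 rad/s; magnitude 23.371 rad/s.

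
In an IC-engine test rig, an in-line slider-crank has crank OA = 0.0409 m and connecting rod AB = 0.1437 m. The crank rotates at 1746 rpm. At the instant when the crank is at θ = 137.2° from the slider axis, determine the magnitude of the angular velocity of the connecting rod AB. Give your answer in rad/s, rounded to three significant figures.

38.9

ω = 182.8 rad/s (converted from 1746 rpm).
The rod makes angle φ with the slider axis where L sinφ = r sinθ; differentiating, L cosφ·φ̇ = r ω cosθ.
L cosφ = √(L² − r² sin²θ) = 0.14099 m.
|ω_rod| = r ω |cosθ| / √(L² − r² sin²θ) = 0.0409·182.8·0.73373/0.14099 = 38.918 rad/s.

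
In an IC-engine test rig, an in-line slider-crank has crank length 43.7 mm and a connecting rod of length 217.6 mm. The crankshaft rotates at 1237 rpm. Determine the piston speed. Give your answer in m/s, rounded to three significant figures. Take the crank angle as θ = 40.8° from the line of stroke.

4.27

ω = 2π·1237/60 = 129.5 rad/s
For an in-line slider-crank, x = r cosθ + √(L² − r² sin²θ), so v = −rω sinθ·[1 + r cosθ/√(L² − r² sin²θ)].
With r = 0.0437 m, L = 0.2176 m, θ = 40.8°: √(L² − r² sin²θ) = 0.21572 m.
v = −0.0437·129.5·0.65342·[1 + 0.0437·0.75700/0.21572] = -4.2661 m/s.
|v| = 4.2661 m/s.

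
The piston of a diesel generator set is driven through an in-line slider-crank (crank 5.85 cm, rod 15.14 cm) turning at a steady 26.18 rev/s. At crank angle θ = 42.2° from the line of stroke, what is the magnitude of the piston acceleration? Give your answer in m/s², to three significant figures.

1260

ω = 2π·26.2 = 164.5 rad/s
x(θ) = r cosθ + √(L² − r² sin²θ); with ω constant, a = ω²·d²x/dθ².
d²x/dθ² = −r cosθ − r²(cos2θ)/√u − r⁴ sin²2θ/(4u^{3/2}),  u = L² − r² sin²θ = 0.0213778 m².
Substituting r = 0.0585 m, L = 0.1514 m, θ = 42.2°: d²x/dθ² = -0.046549 m.
a = ω²·d²x/dθ² = (164.5)²·(-0.046549) = -1259.5 m/s²;  |a| = 1259.5 m/s².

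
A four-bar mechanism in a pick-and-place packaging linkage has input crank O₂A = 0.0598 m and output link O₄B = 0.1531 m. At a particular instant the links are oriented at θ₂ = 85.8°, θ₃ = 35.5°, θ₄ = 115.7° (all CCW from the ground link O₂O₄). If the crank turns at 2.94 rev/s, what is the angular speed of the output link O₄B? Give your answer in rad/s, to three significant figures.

5.63

ω₂ = 18.47 rad/s (from 2.94 rev/s).
Differentiating the loop-closure r₂e^{iθ₂}+r₃e^{iθ₃}=r₁+r₄e^{iθ₄} gives r₂ω₂e^{iθ₂}+r₃ω₃e^{iθ₃}=r₄ω₄e^{iθ₄}.
Eliminating the other unknown: ω₄ = r₂ω₂ sin(θ₂−θ₃) / [r₄ sin(θ₄−θ₃)].
Numerator sine = +0.76940; denominator sine = +0.98541.
Result = 0.0598·18.47·(+0.76940) / (0.1531·(+0.98541)) = +5.6336 rad/s; magnitude 5.6336 rad/s.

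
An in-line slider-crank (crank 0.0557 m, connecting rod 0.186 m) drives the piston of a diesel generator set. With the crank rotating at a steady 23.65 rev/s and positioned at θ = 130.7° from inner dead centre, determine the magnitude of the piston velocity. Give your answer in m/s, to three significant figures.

5.02

ω = 2π·23.6 = 148.6 rad/s
For an in-line slider-crank, x = r cosθ + √(L² − r² sin²θ), so v = −rω sinθ·[1 + r cosθ/√(L² − r² sin²θ)].
With r = 0.0557 m, L = 0.186 m, θ = 130.7°: √(L² − r² sin²θ) = 0.18114 m.
v = −0.0557·148.6·0.75813·[1 + 0.0557·-0.65210/0.18114] = -5.0168 m/s.
|v| = 5.0168 m/s.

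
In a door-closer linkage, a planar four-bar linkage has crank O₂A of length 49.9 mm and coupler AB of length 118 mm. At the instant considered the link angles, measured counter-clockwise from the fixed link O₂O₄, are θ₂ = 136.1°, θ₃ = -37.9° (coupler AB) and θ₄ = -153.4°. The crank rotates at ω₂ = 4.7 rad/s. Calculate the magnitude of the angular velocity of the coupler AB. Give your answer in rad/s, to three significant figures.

2.08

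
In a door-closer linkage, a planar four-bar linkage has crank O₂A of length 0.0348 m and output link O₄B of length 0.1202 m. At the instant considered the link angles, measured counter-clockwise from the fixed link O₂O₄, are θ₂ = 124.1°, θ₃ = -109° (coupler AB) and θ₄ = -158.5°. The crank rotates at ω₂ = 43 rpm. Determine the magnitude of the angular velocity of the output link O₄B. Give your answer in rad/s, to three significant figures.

1.37

ω₂ = 4.503 rad/s (from 43 rpm).
Differentiating the loop-closure r₂e^{iθ₂}+r₃e^{iθ₃}=r₁+r₄e^{iθ₄} gives r₂ω₂e^{iθ₂}+r₃ω₃e^{iθ₃}=r₄ω₄e^{iθ₄}.
Eliminating the other unknown: ω₄ = r₂ω₂ sin(θ₂−θ₃) / [r₄ sin(θ₄−θ₃)].
Numerator sine = -0.79968; denominator sine = -0.76041.
Result = 0.0348·4.503·(-0.79968) / (0.1202·(-0.76041)) = +1.371 rad/s; magnitude 1.371 rad/s.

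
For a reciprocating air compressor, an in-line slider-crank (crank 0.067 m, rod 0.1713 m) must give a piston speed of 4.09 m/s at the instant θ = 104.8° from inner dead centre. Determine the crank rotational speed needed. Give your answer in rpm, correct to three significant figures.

For an in-line slider-crank, |v_piston| = rω|sinθ|·[1 + r cosθ/√(L² − r² sin²θ)].
With r = 0.067 m, L = 0.1713 m, θ = 104.8°: the bracketed kinematic factor |dx/dθ| = 0.057786 m.
ω = v/|dx/dθ| = 4.09/0.057786 = 70.778 rad/s.
N = 60ω/(2π) = 675.88 rpm.

676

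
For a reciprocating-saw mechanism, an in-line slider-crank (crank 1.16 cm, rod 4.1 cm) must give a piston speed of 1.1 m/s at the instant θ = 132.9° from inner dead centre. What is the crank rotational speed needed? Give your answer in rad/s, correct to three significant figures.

161

For an in-line slider-crank, |v_piston| = rω|sinθ|·[1 + r cosθ/√(L² − r² sin²θ)].
With r = 0.0116 m, L = 0.041 m, θ = 132.9°: the bracketed kinematic factor |dx/dθ| = 0.0068246 m.
ω = v/|dx/dθ| = 1.1/0.0068246 = 161.18 rad/s.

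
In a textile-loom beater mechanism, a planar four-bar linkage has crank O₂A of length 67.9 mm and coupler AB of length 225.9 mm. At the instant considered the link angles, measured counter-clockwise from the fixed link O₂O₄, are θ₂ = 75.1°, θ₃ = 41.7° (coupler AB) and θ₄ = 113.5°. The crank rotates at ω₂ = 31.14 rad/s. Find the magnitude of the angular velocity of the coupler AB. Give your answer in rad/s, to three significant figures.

ω₂ = 31.14 rad/s
Differentiating the loop-closure r₂e^{iθ₂}+r₃e^{iθ₃}=r₁+r₄e^{iθ₄} gives r₂ω₂e^{iθ₂}+r₃ω₃e^{iθ₃}=r₄ω₄e^{iθ₄}.
Eliminating the other unknown: ω₃ = r₂ω₂ sin(θ₄−θ₂) / [r₃ sin(θ₃−θ₄)].
Numerator sine = +0.62115; denominator sine = -0.94997.
Result = 0.0679·31.14·(+0.62115) / (0.2259·(-0.94997)) = -6.1201 rad/s; magnitude 6.1201 rad/s.

6.12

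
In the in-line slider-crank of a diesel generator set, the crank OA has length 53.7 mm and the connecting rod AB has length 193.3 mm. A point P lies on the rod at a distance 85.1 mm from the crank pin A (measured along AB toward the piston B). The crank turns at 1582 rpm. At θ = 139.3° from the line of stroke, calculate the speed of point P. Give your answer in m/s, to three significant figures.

ω = 165.7 rad/s.  Crank-pin speed |V_A| = rω = 8.8963 m/s, perpendicular to OA.
Rod angle: sinφ = −(r/L) sinθ ⇒ φ = -10.437°; ω_rod = −rω cosθ/√(L²−r²sin²θ) = +35.479 rad/s.
V_P = V_A + ω_rod × AP, with AP = 0.0851 m along the rod.
Components: V_Px = −rω sinθ − a·ω_rod·sinφ = -5.2543 m/s;  V_Py = rω cosθ + a·ω_rod·cosφ = -3.7753 m/s.
|V_P| = √(V_Px² + V_Py²) = 6.47 m/s.

6.47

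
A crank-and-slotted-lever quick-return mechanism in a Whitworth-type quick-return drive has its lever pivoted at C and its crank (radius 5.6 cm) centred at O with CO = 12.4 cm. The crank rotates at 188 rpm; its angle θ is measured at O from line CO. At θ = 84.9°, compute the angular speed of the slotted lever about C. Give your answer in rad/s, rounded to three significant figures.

3.74

ω = 19.69 rad/s (from 188 rpm).
Crank pin A relative to C: A = (d + r cosθ, r sinθ); lever angle φ = atan2(r sinθ, d + r cosθ).
Differentiating tanφ: φ̇ = rω(d cosθ + r)/(d² + r² + 2dr cosθ).
d² + r² + 2dr cosθ = |CA|² = 0.0197466 m²;  d cosθ + r = +0.067023 m.
|ω_lever| = |0.056·19.69·+0.067023| / 0.0197466 = 3.742 rad/s.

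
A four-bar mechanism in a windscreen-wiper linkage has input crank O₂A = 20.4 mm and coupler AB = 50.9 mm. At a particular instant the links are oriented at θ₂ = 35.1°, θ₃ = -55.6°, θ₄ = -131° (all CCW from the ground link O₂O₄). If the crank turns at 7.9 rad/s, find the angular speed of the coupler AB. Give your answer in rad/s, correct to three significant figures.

ω₂ = 7.9 rad/s
Differentiating the loop-closure r₂e^{iθ₂}+r₃e^{iθ₃}=r₁+r₄e^{iθ₄} gives r₂ω₂e^{iθ₂}+r₃ω₃e^{iθ₃}=r₄ω₄e^{iθ₄}.
Eliminating the other unknown: ω₃ = r₂ω₂ sin(θ₄−θ₂) / [r₃ sin(θ₃−θ₄)].
Numerator sine = -0.24023; denominator sine = +0.96771.
Result = 0.0204·7.9·(-0.24023) / (0.0509·(+0.96771)) = -0.78599 rad/s; magnitude 0.78599 rad/s.

0.786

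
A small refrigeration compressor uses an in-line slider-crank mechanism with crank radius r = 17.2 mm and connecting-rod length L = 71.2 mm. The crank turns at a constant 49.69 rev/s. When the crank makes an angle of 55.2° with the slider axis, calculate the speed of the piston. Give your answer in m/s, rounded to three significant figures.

ω = 2π·49.7 = 312.2 rad/s
For an in-line slider-crank, x = r cosθ + √(L² − r² sin²θ), so v = −rω sinθ·[1 + r cosθ/√(L² − r² sin²θ)].
With r = 0.0172 m, L = 0.0712 m, θ = 55.2°: √(L² − r² sin²θ) = 0.069785 m.
v = −0.0172·312.2·0.82115·[1 + 0.0172·0.57071/0.069785] = -5.0299 m/s.
|v| = 5.0299 m/s.

5.03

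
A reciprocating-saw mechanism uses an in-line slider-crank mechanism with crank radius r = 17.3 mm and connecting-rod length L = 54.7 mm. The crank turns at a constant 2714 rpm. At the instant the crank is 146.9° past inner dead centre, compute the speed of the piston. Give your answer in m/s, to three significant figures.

ω = 2π·2714/60 = 284.2 rad/s
For an in-line slider-crank, x = r cosθ + √(L² − r² sin²θ), so v = −rω sinθ·[1 + r cosθ/√(L² − r² sin²θ)].
With r = 0.0173 m, L = 0.0547 m, θ = 146.9°: √(L² − r² sin²θ) = 0.053878 m.
v = −0.0173·284.2·0.54610·[1 + 0.0173·-0.83772/0.053878] = -1.9628 m/s.
|v| = 1.9628 m/s.

1.96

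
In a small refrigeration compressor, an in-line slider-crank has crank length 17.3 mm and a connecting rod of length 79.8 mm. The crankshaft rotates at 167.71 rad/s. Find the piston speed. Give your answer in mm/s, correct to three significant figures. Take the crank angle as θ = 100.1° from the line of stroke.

ω = 167.7 rad/s
For an in-line slider-crank, x = r cosθ + √(L² − r² sin²θ), so v = −rω sinθ·[1 + r cosθ/√(L² − r² sin²θ)].
With r = 0.0173 m, L = 0.0798 m, θ = 100.1°: √(L² − r² sin²θ) = 0.077961 m.
v = −0.0173·167.7·0.98450·[1 + 0.0173·-0.17537/0.077961] = -2.7453 m/s.
|v| = 2.7453 m/s = 2745.3 mm/s.

2750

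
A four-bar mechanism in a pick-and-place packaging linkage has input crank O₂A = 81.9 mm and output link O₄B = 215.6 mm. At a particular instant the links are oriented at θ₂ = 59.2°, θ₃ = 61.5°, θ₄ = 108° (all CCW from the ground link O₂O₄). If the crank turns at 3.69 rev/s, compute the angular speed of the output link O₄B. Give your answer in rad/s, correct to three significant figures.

0.487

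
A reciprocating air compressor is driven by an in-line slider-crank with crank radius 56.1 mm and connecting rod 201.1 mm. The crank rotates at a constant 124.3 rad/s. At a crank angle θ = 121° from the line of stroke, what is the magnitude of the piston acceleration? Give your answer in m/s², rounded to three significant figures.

ω = 124.3 rad/s
x(θ) = r cosθ + √(L² − r² sin²θ); with ω constant, a = ω²·d²x/dθ².
d²x/dθ² = −r cosθ − r²(cos2θ)/√u − r⁴ sin²2θ/(4u^{3/2}),  u = L² − r² sin²θ = 0.0381288 m².
Substituting r = 0.0561 m, L = 0.2011 m, θ = 121°: d²x/dθ² = +0.036201 m.
a = ω²·d²x/dθ² = (124.3)²·(+0.036201) = +559.32 m/s²;  |a| = 559.32 m/s².

559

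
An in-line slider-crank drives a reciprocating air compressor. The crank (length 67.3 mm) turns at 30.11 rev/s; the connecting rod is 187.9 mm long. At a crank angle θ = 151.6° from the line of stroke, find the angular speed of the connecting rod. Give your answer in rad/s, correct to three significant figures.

ω = 189.2 rad/s (converted from 30.11 rev/s).
The rod makes angle φ with the slider axis where L sinφ = r sinθ; differentiating, L cosφ·φ̇ = r ω cosθ.
L cosφ = √(L² − r² sin²θ) = 0.18515 m.
|ω_rod| = r ω |cosθ| / √(L² − r² sin²θ) = 0.0673·189.2·0.87965/0.18515 = 60.49 rad/s.

60.5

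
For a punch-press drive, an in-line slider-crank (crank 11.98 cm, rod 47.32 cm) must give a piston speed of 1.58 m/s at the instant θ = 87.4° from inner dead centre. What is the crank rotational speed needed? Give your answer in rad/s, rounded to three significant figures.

13.0

For an in-line slider-crank, |v_piston| = rω|sinθ|·[1 + r cosθ/√(L² − r² sin²θ)].
With r = 0.1198 m, L = 0.4732 m, θ = 87.4°: the bracketed kinematic factor |dx/dθ| = 0.1211 m.
ω = v/|dx/dθ| = 1.58/0.1211 = 13.047 rad/s.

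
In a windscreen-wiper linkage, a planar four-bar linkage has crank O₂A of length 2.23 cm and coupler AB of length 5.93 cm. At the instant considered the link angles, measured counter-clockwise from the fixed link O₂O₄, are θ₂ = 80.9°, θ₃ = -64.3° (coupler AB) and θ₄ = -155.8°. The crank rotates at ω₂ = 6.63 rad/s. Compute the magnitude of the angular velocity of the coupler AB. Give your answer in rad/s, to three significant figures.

ω₂ = 6.63 rad/s
Differentiating the loop-closure r₂e^{iθ₂}+r₃e^{iθ₃}=r₁+r₄e^{iθ₄} gives r₂ω₂e^{iθ₂}+r₃ω₃e^{iθ₃}=r₄ω₄e^{iθ₄}.
Eliminating the other unknown: ω₃ = r₂ω₂ sin(θ₄−θ₂) / [r₃ sin(θ₃−θ₄)].
Numerator sine = +0.83581; denominator sine = +0.99966.
Result = 0.0223·6.63·(+0.83581) / (0.0593·(+0.99966)) = +2.0846 rad/s; magnitude 2.0846 rad/s.

2.08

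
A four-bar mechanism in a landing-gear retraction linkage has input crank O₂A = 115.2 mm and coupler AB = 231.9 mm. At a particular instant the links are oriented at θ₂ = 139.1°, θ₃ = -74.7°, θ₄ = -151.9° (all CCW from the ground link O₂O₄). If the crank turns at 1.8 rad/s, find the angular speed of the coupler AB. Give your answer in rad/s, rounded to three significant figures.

0.856

ω₂ = 1.8 rad/s
Differentiating the loop-closure r₂e^{iθ₂}+r₃e^{iθ₃}=r₁+r₄e^{iθ₄} gives r₂ω₂e^{iθ₂}+r₃ω₃e^{iθ₃}=r₄ω₄e^{iθ₄}.
Eliminating the other unknown: ω₃ = r₂ω₂ sin(θ₄−θ₂) / [r₃ sin(θ₃−θ₄)].
Numerator sine = +0.93358; denominator sine = +0.97515.
Result = 0.1152·1.8·(+0.93358) / (0.2319·(+0.97515)) = +0.85606 rad/s; magnitude 0.85606 rad/s.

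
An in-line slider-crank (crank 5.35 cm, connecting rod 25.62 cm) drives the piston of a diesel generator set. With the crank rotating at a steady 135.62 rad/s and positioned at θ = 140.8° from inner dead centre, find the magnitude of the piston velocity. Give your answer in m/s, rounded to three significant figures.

ω = 135.6 rad/s
For an in-line slider-crank, x = r cosθ + √(L² − r² sin²θ), so v = −rω sinθ·[1 + r cosθ/√(L² − r² sin²θ)].
With r = 0.0535 m, L = 0.2562 m, θ = 140.8°: √(L² − r² sin²θ) = 0.25396 m.
v = −0.0535·135.6·0.63203·[1 + 0.0535·-0.77494/0.25396] = -3.8372 m/s.
|v| = 3.8372 m/s.

3.84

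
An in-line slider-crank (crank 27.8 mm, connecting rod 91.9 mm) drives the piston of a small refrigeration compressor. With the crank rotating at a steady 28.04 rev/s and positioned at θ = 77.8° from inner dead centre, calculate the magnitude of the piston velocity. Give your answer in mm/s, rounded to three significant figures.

5110

ω = 2π·28 = 176.2 rad/s
For an in-line slider-crank, x = r cosθ + √(L² − r² sin²θ), so v = −rω sinθ·[1 + r cosθ/√(L² − r² sin²θ)].
With r = 0.0278 m, L = 0.0919 m, θ = 77.8°: √(L² − r² sin²θ) = 0.087791 m.
v = −0.0278·176.2·0.97742·[1 + 0.0278·0.21132/0.087791] = -5.1076 m/s.
|v| = 5.1076 m/s = 5107.6 mm/s.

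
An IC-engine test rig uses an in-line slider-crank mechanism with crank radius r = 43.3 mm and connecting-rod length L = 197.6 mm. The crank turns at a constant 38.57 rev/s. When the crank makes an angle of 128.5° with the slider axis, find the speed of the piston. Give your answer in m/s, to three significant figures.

7.08

ω = 2π·38.6 = 242.3 rad/s
For an in-line slider-crank, x = r cosθ + √(L² − r² sin²θ), so v = −rω sinθ·[1 + r cosθ/√(L² − r² sin²θ)].
With r = 0.0433 m, L = 0.1976 m, θ = 128.5°: √(L² − r² sin²θ) = 0.19467 m.
v = −0.0433·242.3·0.78261·[1 + 0.0433·-0.62251/0.19467] = -7.0752 m/s.
|v| = 7.0752 m/s.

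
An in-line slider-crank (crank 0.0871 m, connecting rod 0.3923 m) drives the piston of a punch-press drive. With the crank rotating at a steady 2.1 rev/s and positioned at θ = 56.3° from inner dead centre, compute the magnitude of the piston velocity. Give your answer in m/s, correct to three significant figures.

1.08

ω = 2π·2.1 = 13.19 rad/s
For an in-line slider-crank, x = r cosθ + √(L² − r² sin²θ), so v = −rω sinθ·[1 + r cosθ/√(L² − r² sin²θ)].
With r = 0.0871 m, L = 0.3923 m, θ = 56.3°: √(L² − r² sin²θ) = 0.38555 m.
v = −0.0871·13.19·0.83195·[1 + 0.0871·0.55484/0.38555] = -1.076 m/s.
|v| = 1.076 m/s.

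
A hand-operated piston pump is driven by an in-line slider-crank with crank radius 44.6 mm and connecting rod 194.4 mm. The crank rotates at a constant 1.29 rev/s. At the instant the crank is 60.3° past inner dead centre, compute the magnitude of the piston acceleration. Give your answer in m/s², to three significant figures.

1.11

ω = 2π·1.29 = 8.105 rad/s
x(θ) = r cosθ + √(L² − r² sin²θ); with ω constant, a = ω²·d²x/dθ².
d²x/dθ² = −r cosθ − r²(cos2θ)/√u − r⁴ sin²2θ/(4u^{3/2}),  u = L² − r² sin²θ = 0.0362905 m².
Substituting r = 0.0446 m, L = 0.1944 m, θ = 60.3°: d²x/dθ² = -0.016888 m.
a = ω²·d²x/dθ² = (8.105)²·(-0.016888) = -1.1095 m/s²;  |a| = 1.1095 m/s².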